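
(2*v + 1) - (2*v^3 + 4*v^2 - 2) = -2*v^3 - 4*v^2 + 2*v + 3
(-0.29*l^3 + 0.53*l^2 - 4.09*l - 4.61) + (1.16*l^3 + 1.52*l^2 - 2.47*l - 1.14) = 0.87*l^3 + 2.05*l^2 - 6.56*l - 5.75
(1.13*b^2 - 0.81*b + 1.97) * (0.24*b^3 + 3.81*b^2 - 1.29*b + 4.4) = 0.2712*b^5 + 4.1109*b^4 - 4.071*b^3 + 13.5226*b^2 - 6.1053*b + 8.668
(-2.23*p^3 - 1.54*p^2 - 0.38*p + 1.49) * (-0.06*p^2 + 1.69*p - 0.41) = 0.1338*p^5 - 3.6763*p^4 - 1.6655*p^3 - 0.1002*p^2 + 2.6739*p - 0.6109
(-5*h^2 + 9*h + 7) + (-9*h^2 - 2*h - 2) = -14*h^2 + 7*h + 5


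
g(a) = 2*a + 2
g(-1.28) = -0.56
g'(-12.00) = 2.00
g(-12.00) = -22.00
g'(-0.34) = 2.00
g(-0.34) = 1.32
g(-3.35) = -4.70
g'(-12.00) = 2.00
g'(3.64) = 2.00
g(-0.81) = 0.38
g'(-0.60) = 2.00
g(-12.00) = -22.00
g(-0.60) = 0.80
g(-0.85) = 0.30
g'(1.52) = 2.00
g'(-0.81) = 2.00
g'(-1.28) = 2.00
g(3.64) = 9.28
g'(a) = 2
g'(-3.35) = 2.00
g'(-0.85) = 2.00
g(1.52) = 5.04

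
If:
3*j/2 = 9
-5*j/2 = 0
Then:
No Solution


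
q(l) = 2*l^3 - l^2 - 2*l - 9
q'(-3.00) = 58.00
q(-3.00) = -66.00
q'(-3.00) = 58.00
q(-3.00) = -66.00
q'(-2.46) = 39.23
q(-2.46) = -39.91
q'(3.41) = 60.95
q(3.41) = 51.86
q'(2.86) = 41.36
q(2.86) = 23.89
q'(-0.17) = -1.49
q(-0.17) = -8.70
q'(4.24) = 97.39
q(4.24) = 116.99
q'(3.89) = 81.01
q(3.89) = 85.82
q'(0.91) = 1.15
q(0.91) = -10.14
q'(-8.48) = 446.42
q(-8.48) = -1283.55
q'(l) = 6*l^2 - 2*l - 2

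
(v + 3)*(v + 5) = v^2 + 8*v + 15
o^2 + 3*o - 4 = (o - 1)*(o + 4)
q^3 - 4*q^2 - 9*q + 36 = (q - 4)*(q - 3)*(q + 3)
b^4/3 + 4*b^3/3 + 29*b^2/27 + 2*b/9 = b*(b/3 + 1)*(b + 1/3)*(b + 2/3)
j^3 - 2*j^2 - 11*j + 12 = (j - 4)*(j - 1)*(j + 3)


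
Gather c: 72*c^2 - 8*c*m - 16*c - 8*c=72*c^2 + c*(-8*m - 24)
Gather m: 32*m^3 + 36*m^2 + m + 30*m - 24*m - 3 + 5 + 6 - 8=32*m^3 + 36*m^2 + 7*m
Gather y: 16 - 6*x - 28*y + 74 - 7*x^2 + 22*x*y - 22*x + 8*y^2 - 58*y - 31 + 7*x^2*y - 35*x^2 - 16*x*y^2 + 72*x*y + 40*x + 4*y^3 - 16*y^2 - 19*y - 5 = -42*x^2 + 12*x + 4*y^3 + y^2*(-16*x - 8) + y*(7*x^2 + 94*x - 105) + 54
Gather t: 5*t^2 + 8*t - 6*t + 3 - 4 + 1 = 5*t^2 + 2*t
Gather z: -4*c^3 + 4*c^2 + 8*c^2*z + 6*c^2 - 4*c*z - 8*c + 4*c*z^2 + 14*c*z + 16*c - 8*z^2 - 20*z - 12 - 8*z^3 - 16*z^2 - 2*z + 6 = -4*c^3 + 10*c^2 + 8*c - 8*z^3 + z^2*(4*c - 24) + z*(8*c^2 + 10*c - 22) - 6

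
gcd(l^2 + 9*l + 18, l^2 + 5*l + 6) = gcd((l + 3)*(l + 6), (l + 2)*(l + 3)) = l + 3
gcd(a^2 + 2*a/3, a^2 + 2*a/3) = a^2 + 2*a/3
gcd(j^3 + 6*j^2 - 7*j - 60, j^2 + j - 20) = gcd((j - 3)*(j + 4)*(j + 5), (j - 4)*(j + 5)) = j + 5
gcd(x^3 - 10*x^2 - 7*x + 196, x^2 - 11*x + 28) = x - 7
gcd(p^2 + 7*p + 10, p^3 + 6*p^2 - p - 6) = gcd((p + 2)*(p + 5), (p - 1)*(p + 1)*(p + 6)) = 1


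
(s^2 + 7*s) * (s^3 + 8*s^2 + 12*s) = s^5 + 15*s^4 + 68*s^3 + 84*s^2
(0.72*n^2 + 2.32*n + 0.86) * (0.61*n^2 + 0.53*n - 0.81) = 0.4392*n^4 + 1.7968*n^3 + 1.171*n^2 - 1.4234*n - 0.6966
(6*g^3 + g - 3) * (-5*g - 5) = -30*g^4 - 30*g^3 - 5*g^2 + 10*g + 15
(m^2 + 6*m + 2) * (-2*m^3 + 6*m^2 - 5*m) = -2*m^5 - 6*m^4 + 27*m^3 - 18*m^2 - 10*m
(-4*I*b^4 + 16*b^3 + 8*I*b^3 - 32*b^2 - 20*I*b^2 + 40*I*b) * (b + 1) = -4*I*b^5 + 16*b^4 + 4*I*b^4 - 16*b^3 - 12*I*b^3 - 32*b^2 + 20*I*b^2 + 40*I*b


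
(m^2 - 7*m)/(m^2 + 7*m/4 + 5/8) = 8*m*(m - 7)/(8*m^2 + 14*m + 5)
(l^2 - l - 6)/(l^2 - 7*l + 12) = (l + 2)/(l - 4)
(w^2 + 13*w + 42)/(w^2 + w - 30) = (w + 7)/(w - 5)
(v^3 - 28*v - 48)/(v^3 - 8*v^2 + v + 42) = (v^2 - 2*v - 24)/(v^2 - 10*v + 21)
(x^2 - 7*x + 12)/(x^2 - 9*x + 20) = (x - 3)/(x - 5)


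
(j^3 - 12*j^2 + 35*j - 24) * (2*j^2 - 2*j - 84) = 2*j^5 - 26*j^4 + 10*j^3 + 890*j^2 - 2892*j + 2016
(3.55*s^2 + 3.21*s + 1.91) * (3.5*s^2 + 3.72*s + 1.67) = 12.425*s^4 + 24.441*s^3 + 24.5547*s^2 + 12.4659*s + 3.1897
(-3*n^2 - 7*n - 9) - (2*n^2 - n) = -5*n^2 - 6*n - 9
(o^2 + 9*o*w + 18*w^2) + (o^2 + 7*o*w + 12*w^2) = 2*o^2 + 16*o*w + 30*w^2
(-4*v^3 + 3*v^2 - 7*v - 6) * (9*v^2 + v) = -36*v^5 + 23*v^4 - 60*v^3 - 61*v^2 - 6*v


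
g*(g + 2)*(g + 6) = g^3 + 8*g^2 + 12*g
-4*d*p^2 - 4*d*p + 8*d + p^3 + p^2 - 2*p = (-4*d + p)*(p - 1)*(p + 2)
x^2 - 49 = (x - 7)*(x + 7)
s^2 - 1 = (s - 1)*(s + 1)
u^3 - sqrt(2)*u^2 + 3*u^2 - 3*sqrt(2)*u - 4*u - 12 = (u + 3)*(u - 2*sqrt(2))*(u + sqrt(2))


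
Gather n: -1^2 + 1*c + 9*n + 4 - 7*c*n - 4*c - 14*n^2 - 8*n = -3*c - 14*n^2 + n*(1 - 7*c) + 3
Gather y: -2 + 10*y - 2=10*y - 4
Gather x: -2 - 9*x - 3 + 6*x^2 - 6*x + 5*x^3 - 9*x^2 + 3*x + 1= 5*x^3 - 3*x^2 - 12*x - 4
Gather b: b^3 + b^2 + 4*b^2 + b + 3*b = b^3 + 5*b^2 + 4*b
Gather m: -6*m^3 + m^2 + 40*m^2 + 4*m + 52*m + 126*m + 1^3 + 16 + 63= -6*m^3 + 41*m^2 + 182*m + 80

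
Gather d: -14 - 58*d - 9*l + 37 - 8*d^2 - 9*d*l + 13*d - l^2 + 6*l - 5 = -8*d^2 + d*(-9*l - 45) - l^2 - 3*l + 18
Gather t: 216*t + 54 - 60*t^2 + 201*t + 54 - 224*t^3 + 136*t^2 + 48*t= -224*t^3 + 76*t^2 + 465*t + 108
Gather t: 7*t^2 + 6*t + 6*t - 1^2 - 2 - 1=7*t^2 + 12*t - 4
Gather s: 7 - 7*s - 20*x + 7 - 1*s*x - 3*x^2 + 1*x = s*(-x - 7) - 3*x^2 - 19*x + 14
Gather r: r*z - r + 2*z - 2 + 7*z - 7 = r*(z - 1) + 9*z - 9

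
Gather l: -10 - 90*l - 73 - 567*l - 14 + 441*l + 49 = -216*l - 48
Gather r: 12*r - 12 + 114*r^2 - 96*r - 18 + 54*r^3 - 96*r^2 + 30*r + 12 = 54*r^3 + 18*r^2 - 54*r - 18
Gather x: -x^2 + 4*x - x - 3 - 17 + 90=-x^2 + 3*x + 70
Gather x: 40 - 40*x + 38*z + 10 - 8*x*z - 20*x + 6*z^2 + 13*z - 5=x*(-8*z - 60) + 6*z^2 + 51*z + 45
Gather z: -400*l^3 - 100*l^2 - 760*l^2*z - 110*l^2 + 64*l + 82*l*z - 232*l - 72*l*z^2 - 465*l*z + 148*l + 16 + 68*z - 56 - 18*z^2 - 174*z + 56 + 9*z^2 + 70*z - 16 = -400*l^3 - 210*l^2 - 20*l + z^2*(-72*l - 9) + z*(-760*l^2 - 383*l - 36)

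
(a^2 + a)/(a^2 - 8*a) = (a + 1)/(a - 8)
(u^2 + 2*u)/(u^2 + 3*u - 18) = u*(u + 2)/(u^2 + 3*u - 18)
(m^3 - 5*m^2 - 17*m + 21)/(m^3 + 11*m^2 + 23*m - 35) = (m^2 - 4*m - 21)/(m^2 + 12*m + 35)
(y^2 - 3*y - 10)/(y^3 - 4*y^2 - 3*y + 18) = (y - 5)/(y^2 - 6*y + 9)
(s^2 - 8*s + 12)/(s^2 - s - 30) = (s - 2)/(s + 5)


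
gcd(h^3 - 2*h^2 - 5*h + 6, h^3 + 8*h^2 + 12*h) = h + 2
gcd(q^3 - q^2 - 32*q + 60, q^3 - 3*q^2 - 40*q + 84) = q^2 + 4*q - 12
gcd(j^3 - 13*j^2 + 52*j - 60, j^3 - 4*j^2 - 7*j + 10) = j - 5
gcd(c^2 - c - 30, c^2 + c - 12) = 1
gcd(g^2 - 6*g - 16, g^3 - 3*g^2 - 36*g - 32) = g - 8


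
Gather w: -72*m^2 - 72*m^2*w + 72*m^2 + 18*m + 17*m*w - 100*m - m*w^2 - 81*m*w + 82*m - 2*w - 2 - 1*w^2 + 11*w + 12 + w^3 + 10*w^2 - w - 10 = w^3 + w^2*(9 - m) + w*(-72*m^2 - 64*m + 8)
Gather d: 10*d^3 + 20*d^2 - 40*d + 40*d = 10*d^3 + 20*d^2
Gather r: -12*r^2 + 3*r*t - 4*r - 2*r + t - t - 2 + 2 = -12*r^2 + r*(3*t - 6)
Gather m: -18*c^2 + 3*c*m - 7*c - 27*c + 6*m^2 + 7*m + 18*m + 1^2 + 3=-18*c^2 - 34*c + 6*m^2 + m*(3*c + 25) + 4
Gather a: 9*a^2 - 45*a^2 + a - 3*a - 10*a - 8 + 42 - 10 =-36*a^2 - 12*a + 24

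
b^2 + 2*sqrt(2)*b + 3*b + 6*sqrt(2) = (b + 3)*(b + 2*sqrt(2))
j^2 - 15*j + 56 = (j - 8)*(j - 7)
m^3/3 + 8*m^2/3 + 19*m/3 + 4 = (m/3 + 1/3)*(m + 3)*(m + 4)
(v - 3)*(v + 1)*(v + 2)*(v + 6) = v^4 + 6*v^3 - 7*v^2 - 48*v - 36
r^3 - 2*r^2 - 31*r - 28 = (r - 7)*(r + 1)*(r + 4)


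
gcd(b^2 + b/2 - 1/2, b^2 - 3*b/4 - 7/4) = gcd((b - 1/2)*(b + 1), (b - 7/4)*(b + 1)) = b + 1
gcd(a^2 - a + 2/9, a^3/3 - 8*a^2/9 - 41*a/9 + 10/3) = a - 2/3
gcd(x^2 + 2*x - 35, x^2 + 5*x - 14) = x + 7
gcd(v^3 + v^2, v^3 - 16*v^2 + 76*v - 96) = 1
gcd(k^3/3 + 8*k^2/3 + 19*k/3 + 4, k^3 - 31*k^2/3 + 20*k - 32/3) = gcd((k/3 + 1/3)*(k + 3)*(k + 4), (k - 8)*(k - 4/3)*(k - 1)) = 1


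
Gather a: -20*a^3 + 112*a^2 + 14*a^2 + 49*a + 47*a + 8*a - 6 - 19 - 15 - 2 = -20*a^3 + 126*a^2 + 104*a - 42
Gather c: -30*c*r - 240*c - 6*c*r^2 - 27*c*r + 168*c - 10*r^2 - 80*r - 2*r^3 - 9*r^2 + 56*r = c*(-6*r^2 - 57*r - 72) - 2*r^3 - 19*r^2 - 24*r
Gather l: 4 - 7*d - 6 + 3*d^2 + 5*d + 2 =3*d^2 - 2*d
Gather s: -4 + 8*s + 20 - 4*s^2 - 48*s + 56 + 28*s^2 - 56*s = 24*s^2 - 96*s + 72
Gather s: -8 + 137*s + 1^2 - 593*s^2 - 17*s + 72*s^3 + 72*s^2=72*s^3 - 521*s^2 + 120*s - 7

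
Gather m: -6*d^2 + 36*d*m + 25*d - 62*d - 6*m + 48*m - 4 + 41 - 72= -6*d^2 - 37*d + m*(36*d + 42) - 35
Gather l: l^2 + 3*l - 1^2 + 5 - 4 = l^2 + 3*l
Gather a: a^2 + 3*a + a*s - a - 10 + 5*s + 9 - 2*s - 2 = a^2 + a*(s + 2) + 3*s - 3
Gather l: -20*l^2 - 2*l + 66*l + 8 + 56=-20*l^2 + 64*l + 64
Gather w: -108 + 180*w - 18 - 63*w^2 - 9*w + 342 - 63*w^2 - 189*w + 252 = -126*w^2 - 18*w + 468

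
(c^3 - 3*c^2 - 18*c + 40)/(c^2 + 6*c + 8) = (c^2 - 7*c + 10)/(c + 2)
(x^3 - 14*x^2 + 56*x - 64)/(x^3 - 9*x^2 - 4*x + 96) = (x - 2)/(x + 3)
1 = 1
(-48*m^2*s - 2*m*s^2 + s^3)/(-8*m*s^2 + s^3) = (6*m + s)/s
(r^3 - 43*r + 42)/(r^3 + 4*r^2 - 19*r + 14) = (r - 6)/(r - 2)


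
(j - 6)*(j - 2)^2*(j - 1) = j^4 - 11*j^3 + 38*j^2 - 52*j + 24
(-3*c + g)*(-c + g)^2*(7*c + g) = -21*c^4 + 46*c^3*g - 28*c^2*g^2 + 2*c*g^3 + g^4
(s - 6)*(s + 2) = s^2 - 4*s - 12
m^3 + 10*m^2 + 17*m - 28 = (m - 1)*(m + 4)*(m + 7)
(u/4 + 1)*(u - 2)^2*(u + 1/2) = u^4/4 + u^3/8 - 3*u^2 + 5*u/2 + 2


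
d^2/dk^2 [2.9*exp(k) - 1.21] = 2.9*exp(k)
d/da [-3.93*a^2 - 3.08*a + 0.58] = -7.86*a - 3.08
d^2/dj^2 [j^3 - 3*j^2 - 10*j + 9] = 6*j - 6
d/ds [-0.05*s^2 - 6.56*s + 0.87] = -0.1*s - 6.56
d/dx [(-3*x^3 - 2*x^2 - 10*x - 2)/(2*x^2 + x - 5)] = (-6*x^4 - 6*x^3 + 63*x^2 + 28*x + 52)/(4*x^4 + 4*x^3 - 19*x^2 - 10*x + 25)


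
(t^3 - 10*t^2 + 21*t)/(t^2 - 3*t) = t - 7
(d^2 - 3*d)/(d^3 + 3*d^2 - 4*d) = (d - 3)/(d^2 + 3*d - 4)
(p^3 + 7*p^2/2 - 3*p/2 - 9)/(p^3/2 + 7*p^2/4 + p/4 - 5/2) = 2*(2*p^2 + 3*p - 9)/(2*p^2 + 3*p - 5)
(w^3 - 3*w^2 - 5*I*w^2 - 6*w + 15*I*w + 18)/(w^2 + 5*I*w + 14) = (w^2 - 3*w*(1 + I) + 9*I)/(w + 7*I)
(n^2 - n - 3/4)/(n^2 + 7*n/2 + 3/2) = (n - 3/2)/(n + 3)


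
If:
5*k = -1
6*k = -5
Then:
No Solution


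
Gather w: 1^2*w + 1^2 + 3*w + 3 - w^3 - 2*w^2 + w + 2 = -w^3 - 2*w^2 + 5*w + 6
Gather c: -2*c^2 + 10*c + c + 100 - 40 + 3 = -2*c^2 + 11*c + 63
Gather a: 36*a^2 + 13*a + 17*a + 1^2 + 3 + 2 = 36*a^2 + 30*a + 6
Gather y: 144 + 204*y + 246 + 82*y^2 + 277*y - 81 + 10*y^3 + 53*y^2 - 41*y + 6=10*y^3 + 135*y^2 + 440*y + 315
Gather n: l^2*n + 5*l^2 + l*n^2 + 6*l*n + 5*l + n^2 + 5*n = 5*l^2 + 5*l + n^2*(l + 1) + n*(l^2 + 6*l + 5)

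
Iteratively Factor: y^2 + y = (y + 1)*(y)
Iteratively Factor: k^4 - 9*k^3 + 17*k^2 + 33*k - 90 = (k - 3)*(k^3 - 6*k^2 - k + 30) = (k - 5)*(k - 3)*(k^2 - k - 6) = (k - 5)*(k - 3)*(k + 2)*(k - 3)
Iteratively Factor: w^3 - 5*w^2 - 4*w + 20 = (w + 2)*(w^2 - 7*w + 10) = (w - 5)*(w + 2)*(w - 2)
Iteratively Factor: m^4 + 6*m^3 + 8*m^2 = (m)*(m^3 + 6*m^2 + 8*m) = m*(m + 4)*(m^2 + 2*m) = m^2*(m + 4)*(m + 2)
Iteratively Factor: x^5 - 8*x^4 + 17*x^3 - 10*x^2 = (x)*(x^4 - 8*x^3 + 17*x^2 - 10*x) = x^2*(x^3 - 8*x^2 + 17*x - 10) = x^2*(x - 1)*(x^2 - 7*x + 10) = x^2*(x - 5)*(x - 1)*(x - 2)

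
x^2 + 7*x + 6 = (x + 1)*(x + 6)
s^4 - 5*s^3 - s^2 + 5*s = s*(s - 5)*(s - 1)*(s + 1)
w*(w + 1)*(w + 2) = w^3 + 3*w^2 + 2*w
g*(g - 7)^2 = g^3 - 14*g^2 + 49*g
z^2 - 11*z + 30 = (z - 6)*(z - 5)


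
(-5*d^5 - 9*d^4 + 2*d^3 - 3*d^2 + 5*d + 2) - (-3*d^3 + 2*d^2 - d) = -5*d^5 - 9*d^4 + 5*d^3 - 5*d^2 + 6*d + 2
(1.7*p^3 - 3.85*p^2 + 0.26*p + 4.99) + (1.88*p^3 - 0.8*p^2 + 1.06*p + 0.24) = 3.58*p^3 - 4.65*p^2 + 1.32*p + 5.23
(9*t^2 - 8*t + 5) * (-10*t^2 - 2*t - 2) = -90*t^4 + 62*t^3 - 52*t^2 + 6*t - 10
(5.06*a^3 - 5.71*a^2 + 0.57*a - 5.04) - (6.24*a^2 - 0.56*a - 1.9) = 5.06*a^3 - 11.95*a^2 + 1.13*a - 3.14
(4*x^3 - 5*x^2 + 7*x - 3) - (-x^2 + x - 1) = 4*x^3 - 4*x^2 + 6*x - 2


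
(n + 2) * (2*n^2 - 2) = 2*n^3 + 4*n^2 - 2*n - 4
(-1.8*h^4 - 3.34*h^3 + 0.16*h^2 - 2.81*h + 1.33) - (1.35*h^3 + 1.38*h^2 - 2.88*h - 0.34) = -1.8*h^4 - 4.69*h^3 - 1.22*h^2 + 0.0699999999999998*h + 1.67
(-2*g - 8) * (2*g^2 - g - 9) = -4*g^3 - 14*g^2 + 26*g + 72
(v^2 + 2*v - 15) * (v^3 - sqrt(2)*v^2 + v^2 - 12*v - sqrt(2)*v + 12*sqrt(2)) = v^5 - sqrt(2)*v^4 + 3*v^4 - 25*v^3 - 3*sqrt(2)*v^3 - 39*v^2 + 25*sqrt(2)*v^2 + 39*sqrt(2)*v + 180*v - 180*sqrt(2)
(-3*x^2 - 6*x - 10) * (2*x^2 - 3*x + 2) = -6*x^4 - 3*x^3 - 8*x^2 + 18*x - 20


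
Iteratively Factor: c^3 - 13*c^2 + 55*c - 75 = (c - 5)*(c^2 - 8*c + 15) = (c - 5)^2*(c - 3)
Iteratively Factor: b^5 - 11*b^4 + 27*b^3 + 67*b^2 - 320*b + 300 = (b - 2)*(b^4 - 9*b^3 + 9*b^2 + 85*b - 150) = (b - 2)^2*(b^3 - 7*b^2 - 5*b + 75) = (b - 5)*(b - 2)^2*(b^2 - 2*b - 15) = (b - 5)^2*(b - 2)^2*(b + 3)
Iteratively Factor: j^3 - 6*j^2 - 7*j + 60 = (j - 4)*(j^2 - 2*j - 15) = (j - 4)*(j + 3)*(j - 5)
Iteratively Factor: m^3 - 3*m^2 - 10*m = (m - 5)*(m^2 + 2*m) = m*(m - 5)*(m + 2)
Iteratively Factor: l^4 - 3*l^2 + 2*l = (l)*(l^3 - 3*l + 2) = l*(l - 1)*(l^2 + l - 2) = l*(l - 1)^2*(l + 2)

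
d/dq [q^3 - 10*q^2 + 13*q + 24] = 3*q^2 - 20*q + 13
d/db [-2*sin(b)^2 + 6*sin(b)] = 2*(3 - 2*sin(b))*cos(b)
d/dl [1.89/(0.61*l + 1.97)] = -1.1529/(0.61*l + 1.97)^2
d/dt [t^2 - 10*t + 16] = 2*t - 10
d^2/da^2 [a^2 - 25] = 2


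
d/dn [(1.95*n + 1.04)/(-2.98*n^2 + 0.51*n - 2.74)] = (5.811*n^2 + 6.1984*n - 5.8734)/(8.8804*n^4 - 3.0396*n^3 + 16.5905*n^2 - 2.7948*n + 7.5076)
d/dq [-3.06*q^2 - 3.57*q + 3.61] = -6.12*q - 3.57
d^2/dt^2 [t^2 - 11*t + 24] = 2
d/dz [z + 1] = 1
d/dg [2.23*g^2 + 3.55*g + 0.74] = 4.46*g + 3.55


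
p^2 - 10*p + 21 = (p - 7)*(p - 3)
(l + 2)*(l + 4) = l^2 + 6*l + 8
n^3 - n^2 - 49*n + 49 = (n - 7)*(n - 1)*(n + 7)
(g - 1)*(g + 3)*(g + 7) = g^3 + 9*g^2 + 11*g - 21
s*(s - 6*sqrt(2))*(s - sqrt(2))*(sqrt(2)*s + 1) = sqrt(2)*s^4 - 13*s^3 + 5*sqrt(2)*s^2 + 12*s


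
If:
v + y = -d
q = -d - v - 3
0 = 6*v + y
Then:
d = -5*y/6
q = y - 3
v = -y/6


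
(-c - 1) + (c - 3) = -4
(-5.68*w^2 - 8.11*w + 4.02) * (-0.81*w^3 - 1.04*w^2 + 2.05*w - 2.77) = 4.6008*w^5 + 12.4763*w^4 - 6.4658*w^3 - 5.0727*w^2 + 30.7057*w - 11.1354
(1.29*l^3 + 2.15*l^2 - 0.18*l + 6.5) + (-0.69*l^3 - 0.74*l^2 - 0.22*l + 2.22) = 0.6*l^3 + 1.41*l^2 - 0.4*l + 8.72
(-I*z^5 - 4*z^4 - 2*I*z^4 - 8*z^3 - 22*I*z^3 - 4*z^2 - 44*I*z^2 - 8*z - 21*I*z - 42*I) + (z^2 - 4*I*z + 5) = -I*z^5 - 4*z^4 - 2*I*z^4 - 8*z^3 - 22*I*z^3 - 3*z^2 - 44*I*z^2 - 8*z - 25*I*z + 5 - 42*I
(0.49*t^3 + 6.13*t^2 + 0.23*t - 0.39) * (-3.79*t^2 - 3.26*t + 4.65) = -1.8571*t^5 - 24.8301*t^4 - 18.577*t^3 + 29.2328*t^2 + 2.3409*t - 1.8135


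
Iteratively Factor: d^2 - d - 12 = (d - 4)*(d + 3)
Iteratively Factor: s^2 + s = (s + 1)*(s)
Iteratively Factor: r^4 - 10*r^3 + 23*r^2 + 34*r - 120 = (r - 3)*(r^3 - 7*r^2 + 2*r + 40) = (r - 3)*(r + 2)*(r^2 - 9*r + 20) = (r - 4)*(r - 3)*(r + 2)*(r - 5)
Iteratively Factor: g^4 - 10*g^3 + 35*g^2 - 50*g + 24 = (g - 1)*(g^3 - 9*g^2 + 26*g - 24) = (g - 4)*(g - 1)*(g^2 - 5*g + 6) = (g - 4)*(g - 3)*(g - 1)*(g - 2)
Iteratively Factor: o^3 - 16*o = (o - 4)*(o^2 + 4*o) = (o - 4)*(o + 4)*(o)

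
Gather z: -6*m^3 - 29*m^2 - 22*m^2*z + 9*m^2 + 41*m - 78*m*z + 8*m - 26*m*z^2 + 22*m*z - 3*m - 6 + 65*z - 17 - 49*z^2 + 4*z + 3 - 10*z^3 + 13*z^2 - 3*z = -6*m^3 - 20*m^2 + 46*m - 10*z^3 + z^2*(-26*m - 36) + z*(-22*m^2 - 56*m + 66) - 20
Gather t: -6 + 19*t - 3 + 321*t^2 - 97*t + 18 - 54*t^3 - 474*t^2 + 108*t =-54*t^3 - 153*t^2 + 30*t + 9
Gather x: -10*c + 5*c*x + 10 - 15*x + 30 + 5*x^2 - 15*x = -10*c + 5*x^2 + x*(5*c - 30) + 40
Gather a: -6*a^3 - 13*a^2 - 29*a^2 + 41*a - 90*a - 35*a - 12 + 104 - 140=-6*a^3 - 42*a^2 - 84*a - 48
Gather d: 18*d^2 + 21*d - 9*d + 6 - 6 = 18*d^2 + 12*d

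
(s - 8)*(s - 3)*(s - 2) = s^3 - 13*s^2 + 46*s - 48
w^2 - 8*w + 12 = (w - 6)*(w - 2)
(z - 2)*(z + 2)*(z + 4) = z^3 + 4*z^2 - 4*z - 16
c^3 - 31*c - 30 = (c - 6)*(c + 1)*(c + 5)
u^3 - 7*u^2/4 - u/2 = u*(u - 2)*(u + 1/4)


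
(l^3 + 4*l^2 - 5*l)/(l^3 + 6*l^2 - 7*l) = (l + 5)/(l + 7)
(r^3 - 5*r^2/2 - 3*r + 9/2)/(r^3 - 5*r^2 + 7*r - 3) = (r + 3/2)/(r - 1)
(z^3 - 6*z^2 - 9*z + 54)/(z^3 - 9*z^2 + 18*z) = (z + 3)/z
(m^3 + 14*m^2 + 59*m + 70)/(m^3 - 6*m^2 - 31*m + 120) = (m^2 + 9*m + 14)/(m^2 - 11*m + 24)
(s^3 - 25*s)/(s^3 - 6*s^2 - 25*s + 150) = s/(s - 6)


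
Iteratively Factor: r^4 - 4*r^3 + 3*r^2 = (r - 1)*(r^3 - 3*r^2) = r*(r - 1)*(r^2 - 3*r) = r*(r - 3)*(r - 1)*(r)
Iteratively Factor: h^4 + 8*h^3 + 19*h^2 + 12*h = (h + 1)*(h^3 + 7*h^2 + 12*h) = h*(h + 1)*(h^2 + 7*h + 12) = h*(h + 1)*(h + 3)*(h + 4)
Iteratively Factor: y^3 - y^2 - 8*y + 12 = (y + 3)*(y^2 - 4*y + 4) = (y - 2)*(y + 3)*(y - 2)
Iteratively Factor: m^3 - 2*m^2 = (m)*(m^2 - 2*m) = m^2*(m - 2)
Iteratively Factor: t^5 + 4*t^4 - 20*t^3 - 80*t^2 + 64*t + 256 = (t - 4)*(t^4 + 8*t^3 + 12*t^2 - 32*t - 64) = (t - 4)*(t + 2)*(t^3 + 6*t^2 - 32) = (t - 4)*(t - 2)*(t + 2)*(t^2 + 8*t + 16) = (t - 4)*(t - 2)*(t + 2)*(t + 4)*(t + 4)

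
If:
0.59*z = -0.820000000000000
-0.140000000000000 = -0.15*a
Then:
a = 0.93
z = -1.39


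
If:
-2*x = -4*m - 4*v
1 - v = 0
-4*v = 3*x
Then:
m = -5/3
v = 1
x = -4/3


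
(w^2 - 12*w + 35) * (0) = 0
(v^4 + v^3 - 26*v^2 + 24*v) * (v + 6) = v^5 + 7*v^4 - 20*v^3 - 132*v^2 + 144*v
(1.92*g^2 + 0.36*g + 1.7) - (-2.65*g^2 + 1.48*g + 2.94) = 4.57*g^2 - 1.12*g - 1.24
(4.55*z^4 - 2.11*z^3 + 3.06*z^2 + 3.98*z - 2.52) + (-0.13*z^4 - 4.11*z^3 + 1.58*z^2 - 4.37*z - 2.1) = 4.42*z^4 - 6.22*z^3 + 4.64*z^2 - 0.39*z - 4.62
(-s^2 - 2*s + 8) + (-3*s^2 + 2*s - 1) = 7 - 4*s^2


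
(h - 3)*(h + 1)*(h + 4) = h^3 + 2*h^2 - 11*h - 12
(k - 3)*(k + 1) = k^2 - 2*k - 3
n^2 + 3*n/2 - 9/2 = (n - 3/2)*(n + 3)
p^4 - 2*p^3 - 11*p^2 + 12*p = p*(p - 4)*(p - 1)*(p + 3)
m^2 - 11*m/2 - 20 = (m - 8)*(m + 5/2)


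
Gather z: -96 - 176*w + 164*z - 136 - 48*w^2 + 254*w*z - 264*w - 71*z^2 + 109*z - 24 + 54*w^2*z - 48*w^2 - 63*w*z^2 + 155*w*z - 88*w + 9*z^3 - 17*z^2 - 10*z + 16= -96*w^2 - 528*w + 9*z^3 + z^2*(-63*w - 88) + z*(54*w^2 + 409*w + 263) - 240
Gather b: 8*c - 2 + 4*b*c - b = b*(4*c - 1) + 8*c - 2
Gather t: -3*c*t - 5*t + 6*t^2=6*t^2 + t*(-3*c - 5)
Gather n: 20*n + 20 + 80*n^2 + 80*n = 80*n^2 + 100*n + 20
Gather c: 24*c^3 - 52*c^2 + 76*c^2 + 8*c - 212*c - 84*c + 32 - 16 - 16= 24*c^3 + 24*c^2 - 288*c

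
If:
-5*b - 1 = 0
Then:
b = -1/5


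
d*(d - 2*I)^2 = d^3 - 4*I*d^2 - 4*d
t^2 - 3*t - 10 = (t - 5)*(t + 2)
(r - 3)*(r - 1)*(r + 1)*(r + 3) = r^4 - 10*r^2 + 9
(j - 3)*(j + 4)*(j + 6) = j^3 + 7*j^2 - 6*j - 72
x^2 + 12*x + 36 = (x + 6)^2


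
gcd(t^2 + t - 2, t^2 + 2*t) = t + 2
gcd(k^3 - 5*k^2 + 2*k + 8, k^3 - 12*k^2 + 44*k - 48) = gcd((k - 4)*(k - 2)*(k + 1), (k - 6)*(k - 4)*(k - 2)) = k^2 - 6*k + 8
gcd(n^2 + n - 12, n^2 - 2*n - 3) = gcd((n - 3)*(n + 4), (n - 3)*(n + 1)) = n - 3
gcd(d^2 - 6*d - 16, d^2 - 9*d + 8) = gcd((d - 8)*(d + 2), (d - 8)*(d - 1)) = d - 8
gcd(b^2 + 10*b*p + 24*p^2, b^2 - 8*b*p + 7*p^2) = 1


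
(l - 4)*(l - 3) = l^2 - 7*l + 12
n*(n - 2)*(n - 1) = n^3 - 3*n^2 + 2*n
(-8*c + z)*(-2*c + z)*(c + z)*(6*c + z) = 96*c^4 + 52*c^3*z - 48*c^2*z^2 - 3*c*z^3 + z^4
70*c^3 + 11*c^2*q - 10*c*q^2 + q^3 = (-7*c + q)*(-5*c + q)*(2*c + q)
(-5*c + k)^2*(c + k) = 25*c^3 + 15*c^2*k - 9*c*k^2 + k^3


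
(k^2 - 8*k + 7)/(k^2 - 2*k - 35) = (k - 1)/(k + 5)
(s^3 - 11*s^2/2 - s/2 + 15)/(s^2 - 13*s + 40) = (s^2 - s/2 - 3)/(s - 8)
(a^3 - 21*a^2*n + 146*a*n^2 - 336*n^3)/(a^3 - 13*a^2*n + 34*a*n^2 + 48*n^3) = (a - 7*n)/(a + n)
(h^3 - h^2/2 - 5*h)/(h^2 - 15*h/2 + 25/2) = h*(h + 2)/(h - 5)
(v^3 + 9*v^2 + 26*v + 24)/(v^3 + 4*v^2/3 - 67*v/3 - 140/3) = 3*(v^2 + 5*v + 6)/(3*v^2 - 8*v - 35)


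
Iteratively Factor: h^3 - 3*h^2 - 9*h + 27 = (h + 3)*(h^2 - 6*h + 9) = (h - 3)*(h + 3)*(h - 3)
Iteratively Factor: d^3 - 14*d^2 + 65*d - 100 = (d - 4)*(d^2 - 10*d + 25) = (d - 5)*(d - 4)*(d - 5)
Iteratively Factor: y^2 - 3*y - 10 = (y + 2)*(y - 5)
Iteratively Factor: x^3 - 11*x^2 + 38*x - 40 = (x - 2)*(x^2 - 9*x + 20) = (x - 4)*(x - 2)*(x - 5)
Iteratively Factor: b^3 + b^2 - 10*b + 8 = (b - 1)*(b^2 + 2*b - 8) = (b - 1)*(b + 4)*(b - 2)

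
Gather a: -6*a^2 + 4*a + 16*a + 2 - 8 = -6*a^2 + 20*a - 6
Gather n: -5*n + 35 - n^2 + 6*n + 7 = -n^2 + n + 42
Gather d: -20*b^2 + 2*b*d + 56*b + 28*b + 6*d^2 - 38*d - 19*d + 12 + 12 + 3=-20*b^2 + 84*b + 6*d^2 + d*(2*b - 57) + 27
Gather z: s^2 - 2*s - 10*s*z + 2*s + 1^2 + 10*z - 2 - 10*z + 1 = s^2 - 10*s*z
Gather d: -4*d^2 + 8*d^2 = 4*d^2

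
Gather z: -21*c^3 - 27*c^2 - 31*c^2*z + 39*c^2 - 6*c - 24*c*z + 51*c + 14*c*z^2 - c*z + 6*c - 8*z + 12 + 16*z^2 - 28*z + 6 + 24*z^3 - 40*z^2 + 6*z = -21*c^3 + 12*c^2 + 51*c + 24*z^3 + z^2*(14*c - 24) + z*(-31*c^2 - 25*c - 30) + 18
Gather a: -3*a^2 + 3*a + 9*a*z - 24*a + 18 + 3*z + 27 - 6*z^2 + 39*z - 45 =-3*a^2 + a*(9*z - 21) - 6*z^2 + 42*z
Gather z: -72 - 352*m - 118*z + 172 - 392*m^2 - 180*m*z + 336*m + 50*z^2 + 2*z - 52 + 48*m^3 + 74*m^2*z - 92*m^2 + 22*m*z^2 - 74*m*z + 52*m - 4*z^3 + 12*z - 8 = 48*m^3 - 484*m^2 + 36*m - 4*z^3 + z^2*(22*m + 50) + z*(74*m^2 - 254*m - 104) + 40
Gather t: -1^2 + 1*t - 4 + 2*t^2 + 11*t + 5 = 2*t^2 + 12*t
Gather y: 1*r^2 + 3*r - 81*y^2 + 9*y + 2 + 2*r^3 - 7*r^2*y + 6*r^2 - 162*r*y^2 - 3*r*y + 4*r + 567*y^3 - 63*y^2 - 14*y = 2*r^3 + 7*r^2 + 7*r + 567*y^3 + y^2*(-162*r - 144) + y*(-7*r^2 - 3*r - 5) + 2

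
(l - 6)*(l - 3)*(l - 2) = l^3 - 11*l^2 + 36*l - 36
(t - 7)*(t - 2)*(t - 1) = t^3 - 10*t^2 + 23*t - 14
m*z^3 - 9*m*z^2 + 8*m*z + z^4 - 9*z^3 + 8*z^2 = z*(m + z)*(z - 8)*(z - 1)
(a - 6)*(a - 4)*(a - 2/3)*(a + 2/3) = a^4 - 10*a^3 + 212*a^2/9 + 40*a/9 - 32/3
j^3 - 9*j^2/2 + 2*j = j*(j - 4)*(j - 1/2)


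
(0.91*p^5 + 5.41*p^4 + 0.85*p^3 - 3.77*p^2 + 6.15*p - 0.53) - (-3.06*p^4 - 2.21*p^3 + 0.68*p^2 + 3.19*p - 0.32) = 0.91*p^5 + 8.47*p^4 + 3.06*p^3 - 4.45*p^2 + 2.96*p - 0.21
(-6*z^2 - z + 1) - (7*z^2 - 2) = -13*z^2 - z + 3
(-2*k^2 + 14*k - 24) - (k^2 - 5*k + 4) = -3*k^2 + 19*k - 28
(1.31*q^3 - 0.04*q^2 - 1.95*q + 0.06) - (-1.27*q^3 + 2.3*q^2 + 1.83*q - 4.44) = 2.58*q^3 - 2.34*q^2 - 3.78*q + 4.5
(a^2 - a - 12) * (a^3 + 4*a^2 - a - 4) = a^5 + 3*a^4 - 17*a^3 - 51*a^2 + 16*a + 48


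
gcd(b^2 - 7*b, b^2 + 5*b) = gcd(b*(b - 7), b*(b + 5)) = b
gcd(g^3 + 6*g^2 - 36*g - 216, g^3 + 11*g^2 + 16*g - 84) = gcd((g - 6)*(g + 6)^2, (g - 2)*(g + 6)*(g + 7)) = g + 6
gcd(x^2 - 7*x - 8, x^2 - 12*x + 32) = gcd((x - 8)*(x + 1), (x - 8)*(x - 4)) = x - 8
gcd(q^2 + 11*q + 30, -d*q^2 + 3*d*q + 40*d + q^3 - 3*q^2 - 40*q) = q + 5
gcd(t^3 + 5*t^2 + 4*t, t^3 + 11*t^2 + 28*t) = t^2 + 4*t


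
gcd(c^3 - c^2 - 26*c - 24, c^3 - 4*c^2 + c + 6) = c + 1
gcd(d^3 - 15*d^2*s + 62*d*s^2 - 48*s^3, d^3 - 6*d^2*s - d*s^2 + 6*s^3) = d^2 - 7*d*s + 6*s^2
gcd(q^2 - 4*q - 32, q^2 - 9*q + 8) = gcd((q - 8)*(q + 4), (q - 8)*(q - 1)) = q - 8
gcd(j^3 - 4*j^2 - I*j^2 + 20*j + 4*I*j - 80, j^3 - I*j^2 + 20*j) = j^2 - I*j + 20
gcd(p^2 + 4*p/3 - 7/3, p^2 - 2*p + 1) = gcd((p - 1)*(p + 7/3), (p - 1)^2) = p - 1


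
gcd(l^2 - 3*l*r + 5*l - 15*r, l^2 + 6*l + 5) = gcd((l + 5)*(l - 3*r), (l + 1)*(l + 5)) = l + 5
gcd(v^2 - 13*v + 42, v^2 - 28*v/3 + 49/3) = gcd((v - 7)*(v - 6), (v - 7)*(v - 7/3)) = v - 7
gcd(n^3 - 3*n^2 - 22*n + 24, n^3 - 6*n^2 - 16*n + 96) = n^2 - 2*n - 24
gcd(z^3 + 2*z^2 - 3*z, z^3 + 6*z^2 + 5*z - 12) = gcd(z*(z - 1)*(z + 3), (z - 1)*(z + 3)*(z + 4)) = z^2 + 2*z - 3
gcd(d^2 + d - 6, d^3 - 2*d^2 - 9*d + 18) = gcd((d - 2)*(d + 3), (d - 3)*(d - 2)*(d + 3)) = d^2 + d - 6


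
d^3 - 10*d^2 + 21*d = d*(d - 7)*(d - 3)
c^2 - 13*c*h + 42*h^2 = (c - 7*h)*(c - 6*h)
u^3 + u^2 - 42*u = u*(u - 6)*(u + 7)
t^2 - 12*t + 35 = (t - 7)*(t - 5)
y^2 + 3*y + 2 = (y + 1)*(y + 2)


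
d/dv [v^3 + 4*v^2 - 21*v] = 3*v^2 + 8*v - 21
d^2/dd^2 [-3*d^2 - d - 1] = -6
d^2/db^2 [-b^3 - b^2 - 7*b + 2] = -6*b - 2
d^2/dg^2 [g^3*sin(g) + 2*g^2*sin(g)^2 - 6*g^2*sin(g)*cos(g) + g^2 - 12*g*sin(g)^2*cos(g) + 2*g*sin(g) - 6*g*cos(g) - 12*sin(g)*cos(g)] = -g^3*sin(g) + 12*g^2*sin(2*g) + 6*g^2*cos(g) + 4*g^2*cos(2*g) + 4*g*sin(g) + 8*g*sin(2*g) + 9*g*cos(g) - 24*g*cos(2*g) - 27*g*cos(3*g) + 18*sin(g) + 18*sin(2*g) - 18*sin(3*g) + 4*cos(g) - 2*cos(2*g) + 4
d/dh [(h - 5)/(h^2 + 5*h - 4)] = (h^2 + 5*h - (h - 5)*(2*h + 5) - 4)/(h^2 + 5*h - 4)^2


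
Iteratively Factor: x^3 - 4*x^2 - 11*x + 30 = (x + 3)*(x^2 - 7*x + 10) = (x - 2)*(x + 3)*(x - 5)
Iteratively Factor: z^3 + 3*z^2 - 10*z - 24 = (z - 3)*(z^2 + 6*z + 8) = (z - 3)*(z + 2)*(z + 4)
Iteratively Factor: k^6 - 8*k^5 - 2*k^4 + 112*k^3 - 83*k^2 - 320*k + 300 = (k + 2)*(k^5 - 10*k^4 + 18*k^3 + 76*k^2 - 235*k + 150) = (k + 2)*(k + 3)*(k^4 - 13*k^3 + 57*k^2 - 95*k + 50) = (k - 2)*(k + 2)*(k + 3)*(k^3 - 11*k^2 + 35*k - 25) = (k - 5)*(k - 2)*(k + 2)*(k + 3)*(k^2 - 6*k + 5) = (k - 5)*(k - 2)*(k - 1)*(k + 2)*(k + 3)*(k - 5)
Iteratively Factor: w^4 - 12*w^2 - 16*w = (w + 2)*(w^3 - 2*w^2 - 8*w) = w*(w + 2)*(w^2 - 2*w - 8) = w*(w + 2)^2*(w - 4)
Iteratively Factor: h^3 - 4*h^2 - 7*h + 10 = (h + 2)*(h^2 - 6*h + 5) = (h - 1)*(h + 2)*(h - 5)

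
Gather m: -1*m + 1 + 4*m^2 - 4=4*m^2 - m - 3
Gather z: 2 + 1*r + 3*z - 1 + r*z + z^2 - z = r + z^2 + z*(r + 2) + 1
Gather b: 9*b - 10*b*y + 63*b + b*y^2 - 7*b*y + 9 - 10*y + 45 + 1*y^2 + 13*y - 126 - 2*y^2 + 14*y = b*(y^2 - 17*y + 72) - y^2 + 17*y - 72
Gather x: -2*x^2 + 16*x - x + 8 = -2*x^2 + 15*x + 8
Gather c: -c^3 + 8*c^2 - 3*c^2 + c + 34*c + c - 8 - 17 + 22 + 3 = -c^3 + 5*c^2 + 36*c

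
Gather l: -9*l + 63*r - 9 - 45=-9*l + 63*r - 54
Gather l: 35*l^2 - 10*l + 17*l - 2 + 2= 35*l^2 + 7*l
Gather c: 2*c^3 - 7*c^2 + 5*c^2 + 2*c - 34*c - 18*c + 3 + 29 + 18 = 2*c^3 - 2*c^2 - 50*c + 50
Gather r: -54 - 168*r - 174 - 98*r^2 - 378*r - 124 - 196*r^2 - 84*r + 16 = -294*r^2 - 630*r - 336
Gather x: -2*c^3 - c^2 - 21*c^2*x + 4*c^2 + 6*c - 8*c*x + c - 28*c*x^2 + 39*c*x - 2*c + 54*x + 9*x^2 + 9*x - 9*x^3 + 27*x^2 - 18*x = -2*c^3 + 3*c^2 + 5*c - 9*x^3 + x^2*(36 - 28*c) + x*(-21*c^2 + 31*c + 45)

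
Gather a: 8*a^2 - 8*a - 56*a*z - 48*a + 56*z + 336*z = 8*a^2 + a*(-56*z - 56) + 392*z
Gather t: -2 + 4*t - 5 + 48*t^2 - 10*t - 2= 48*t^2 - 6*t - 9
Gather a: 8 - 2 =6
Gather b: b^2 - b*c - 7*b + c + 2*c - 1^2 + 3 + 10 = b^2 + b*(-c - 7) + 3*c + 12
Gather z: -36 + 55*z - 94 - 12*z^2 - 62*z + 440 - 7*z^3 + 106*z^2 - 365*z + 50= -7*z^3 + 94*z^2 - 372*z + 360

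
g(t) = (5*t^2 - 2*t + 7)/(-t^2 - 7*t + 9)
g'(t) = (2*t + 7)*(5*t^2 - 2*t + 7)/(-t^2 - 7*t + 9)^2 + (10*t - 2)/(-t^2 - 7*t + 9) = (-37*t^2 + 104*t + 31)/(t^4 + 14*t^3 + 31*t^2 - 126*t + 81)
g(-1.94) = 1.58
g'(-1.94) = -0.88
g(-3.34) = 3.27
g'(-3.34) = -1.62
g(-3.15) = 2.98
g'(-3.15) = -1.49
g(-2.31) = 1.93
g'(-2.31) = -1.03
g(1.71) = -3.09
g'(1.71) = 2.90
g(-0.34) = 0.73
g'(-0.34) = -0.07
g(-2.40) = 2.03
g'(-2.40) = -1.07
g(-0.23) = 0.73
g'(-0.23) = 0.05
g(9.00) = -2.92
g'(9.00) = -0.11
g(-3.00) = 2.76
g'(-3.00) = -1.39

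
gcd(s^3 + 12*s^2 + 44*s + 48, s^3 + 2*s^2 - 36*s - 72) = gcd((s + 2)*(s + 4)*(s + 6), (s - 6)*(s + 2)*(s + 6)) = s^2 + 8*s + 12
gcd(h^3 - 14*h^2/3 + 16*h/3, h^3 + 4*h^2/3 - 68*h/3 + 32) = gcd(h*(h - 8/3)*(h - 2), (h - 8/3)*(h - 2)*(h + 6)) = h^2 - 14*h/3 + 16/3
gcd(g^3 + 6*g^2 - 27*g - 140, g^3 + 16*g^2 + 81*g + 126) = g + 7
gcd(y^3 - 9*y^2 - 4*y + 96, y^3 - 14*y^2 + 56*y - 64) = y^2 - 12*y + 32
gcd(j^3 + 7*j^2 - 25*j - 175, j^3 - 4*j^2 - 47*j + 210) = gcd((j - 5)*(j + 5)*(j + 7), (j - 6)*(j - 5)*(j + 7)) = j^2 + 2*j - 35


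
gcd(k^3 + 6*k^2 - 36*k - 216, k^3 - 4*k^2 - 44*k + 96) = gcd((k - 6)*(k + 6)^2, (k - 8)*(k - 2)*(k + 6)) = k + 6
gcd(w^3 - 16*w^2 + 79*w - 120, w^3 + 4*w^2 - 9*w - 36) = w - 3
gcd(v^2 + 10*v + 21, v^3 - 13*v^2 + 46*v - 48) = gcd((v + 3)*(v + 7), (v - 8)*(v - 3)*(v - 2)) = 1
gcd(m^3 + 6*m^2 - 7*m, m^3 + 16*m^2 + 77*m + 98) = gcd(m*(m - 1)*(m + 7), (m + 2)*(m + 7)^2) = m + 7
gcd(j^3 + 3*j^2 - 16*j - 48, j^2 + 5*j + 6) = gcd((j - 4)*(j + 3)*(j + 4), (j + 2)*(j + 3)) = j + 3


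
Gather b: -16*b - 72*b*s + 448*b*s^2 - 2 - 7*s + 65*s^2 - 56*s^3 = b*(448*s^2 - 72*s - 16) - 56*s^3 + 65*s^2 - 7*s - 2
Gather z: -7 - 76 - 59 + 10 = -132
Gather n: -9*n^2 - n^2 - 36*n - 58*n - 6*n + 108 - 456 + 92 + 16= -10*n^2 - 100*n - 240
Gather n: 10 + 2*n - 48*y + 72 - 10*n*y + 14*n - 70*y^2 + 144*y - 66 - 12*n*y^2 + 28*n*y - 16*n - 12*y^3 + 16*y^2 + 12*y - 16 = n*(-12*y^2 + 18*y) - 12*y^3 - 54*y^2 + 108*y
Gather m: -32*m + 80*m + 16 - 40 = 48*m - 24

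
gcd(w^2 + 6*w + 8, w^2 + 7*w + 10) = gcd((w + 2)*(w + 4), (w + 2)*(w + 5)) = w + 2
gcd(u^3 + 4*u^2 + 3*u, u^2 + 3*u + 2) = u + 1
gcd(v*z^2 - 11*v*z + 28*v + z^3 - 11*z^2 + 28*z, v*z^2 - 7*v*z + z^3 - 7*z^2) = v*z - 7*v + z^2 - 7*z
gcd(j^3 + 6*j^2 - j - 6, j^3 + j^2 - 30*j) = j + 6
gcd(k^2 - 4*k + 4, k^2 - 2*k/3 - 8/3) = k - 2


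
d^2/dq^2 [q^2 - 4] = 2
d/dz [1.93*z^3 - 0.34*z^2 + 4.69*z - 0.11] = 5.79*z^2 - 0.68*z + 4.69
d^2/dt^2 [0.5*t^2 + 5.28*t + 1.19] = 1.00000000000000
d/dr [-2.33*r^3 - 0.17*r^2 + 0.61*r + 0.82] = -6.99*r^2 - 0.34*r + 0.61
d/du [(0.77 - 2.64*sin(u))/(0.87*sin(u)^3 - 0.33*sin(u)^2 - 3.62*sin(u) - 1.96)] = (4.5936*sin(u)^3 - 2.8809*sin(u)^2 + 0.5082*sin(u) + 7.9618)*cos(u)/(0.7569*sin(u)^6 - 0.5742*sin(u)^5 - 6.1899*sin(u)^4 - 1.0212*sin(u)^3 + 14.398*sin(u)^2 + 14.1904*sin(u) + 3.8416)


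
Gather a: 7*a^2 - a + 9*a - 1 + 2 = 7*a^2 + 8*a + 1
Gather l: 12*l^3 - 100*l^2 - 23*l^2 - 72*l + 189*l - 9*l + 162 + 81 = 12*l^3 - 123*l^2 + 108*l + 243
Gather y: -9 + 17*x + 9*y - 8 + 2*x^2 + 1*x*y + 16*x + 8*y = 2*x^2 + 33*x + y*(x + 17) - 17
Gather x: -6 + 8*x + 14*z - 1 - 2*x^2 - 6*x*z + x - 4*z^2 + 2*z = -2*x^2 + x*(9 - 6*z) - 4*z^2 + 16*z - 7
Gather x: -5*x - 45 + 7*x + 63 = 2*x + 18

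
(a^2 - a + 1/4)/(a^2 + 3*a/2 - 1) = (a - 1/2)/(a + 2)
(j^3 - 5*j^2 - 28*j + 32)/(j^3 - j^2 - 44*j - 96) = (j - 1)/(j + 3)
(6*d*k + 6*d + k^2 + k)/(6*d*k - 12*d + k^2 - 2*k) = (k + 1)/(k - 2)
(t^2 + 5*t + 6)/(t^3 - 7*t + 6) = (t + 2)/(t^2 - 3*t + 2)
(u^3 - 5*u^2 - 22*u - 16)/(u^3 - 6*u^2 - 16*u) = (u + 1)/u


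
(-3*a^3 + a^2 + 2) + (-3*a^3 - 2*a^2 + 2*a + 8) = -6*a^3 - a^2 + 2*a + 10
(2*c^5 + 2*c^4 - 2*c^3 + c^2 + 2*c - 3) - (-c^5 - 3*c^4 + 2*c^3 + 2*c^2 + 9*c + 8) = 3*c^5 + 5*c^4 - 4*c^3 - c^2 - 7*c - 11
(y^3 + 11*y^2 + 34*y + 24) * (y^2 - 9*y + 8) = y^5 + 2*y^4 - 57*y^3 - 194*y^2 + 56*y + 192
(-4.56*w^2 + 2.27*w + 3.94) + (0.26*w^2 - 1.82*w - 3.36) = -4.3*w^2 + 0.45*w + 0.58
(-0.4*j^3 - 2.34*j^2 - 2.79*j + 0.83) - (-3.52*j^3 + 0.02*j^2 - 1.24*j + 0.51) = 3.12*j^3 - 2.36*j^2 - 1.55*j + 0.32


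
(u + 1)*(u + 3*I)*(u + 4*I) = u^3 + u^2 + 7*I*u^2 - 12*u + 7*I*u - 12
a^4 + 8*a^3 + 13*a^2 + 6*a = a*(a + 1)^2*(a + 6)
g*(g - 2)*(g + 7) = g^3 + 5*g^2 - 14*g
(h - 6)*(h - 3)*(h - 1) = h^3 - 10*h^2 + 27*h - 18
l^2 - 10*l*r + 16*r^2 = (l - 8*r)*(l - 2*r)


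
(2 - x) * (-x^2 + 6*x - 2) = x^3 - 8*x^2 + 14*x - 4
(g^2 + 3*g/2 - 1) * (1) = g^2 + 3*g/2 - 1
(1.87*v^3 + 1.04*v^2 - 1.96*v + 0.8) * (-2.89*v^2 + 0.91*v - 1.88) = -5.4043*v^5 - 1.3039*v^4 + 3.0952*v^3 - 6.0508*v^2 + 4.4128*v - 1.504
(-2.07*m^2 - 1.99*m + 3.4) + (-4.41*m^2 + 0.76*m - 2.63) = -6.48*m^2 - 1.23*m + 0.77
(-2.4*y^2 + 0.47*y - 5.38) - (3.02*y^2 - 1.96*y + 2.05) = -5.42*y^2 + 2.43*y - 7.43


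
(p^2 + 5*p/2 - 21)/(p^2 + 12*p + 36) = (p - 7/2)/(p + 6)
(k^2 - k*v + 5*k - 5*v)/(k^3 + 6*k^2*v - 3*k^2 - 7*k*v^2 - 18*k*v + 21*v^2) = (k + 5)/(k^2 + 7*k*v - 3*k - 21*v)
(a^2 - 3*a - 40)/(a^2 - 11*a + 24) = (a + 5)/(a - 3)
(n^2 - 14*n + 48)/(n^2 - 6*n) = (n - 8)/n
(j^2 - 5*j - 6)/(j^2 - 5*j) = (j^2 - 5*j - 6)/(j*(j - 5))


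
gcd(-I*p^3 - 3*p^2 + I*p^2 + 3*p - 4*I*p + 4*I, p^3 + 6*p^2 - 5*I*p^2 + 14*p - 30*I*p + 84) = 1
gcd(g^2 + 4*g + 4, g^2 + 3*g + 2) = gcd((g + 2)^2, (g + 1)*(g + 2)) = g + 2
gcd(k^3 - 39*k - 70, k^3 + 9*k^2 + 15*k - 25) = k + 5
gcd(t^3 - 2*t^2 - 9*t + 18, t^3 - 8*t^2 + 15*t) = t - 3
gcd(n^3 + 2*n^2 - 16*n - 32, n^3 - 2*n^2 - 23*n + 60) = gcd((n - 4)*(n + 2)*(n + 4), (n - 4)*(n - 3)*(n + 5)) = n - 4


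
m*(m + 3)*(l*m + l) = l*m^3 + 4*l*m^2 + 3*l*m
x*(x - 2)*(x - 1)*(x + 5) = x^4 + 2*x^3 - 13*x^2 + 10*x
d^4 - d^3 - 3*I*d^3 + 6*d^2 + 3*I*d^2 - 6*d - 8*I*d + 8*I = (d - 1)*(d - 4*I)*(d - I)*(d + 2*I)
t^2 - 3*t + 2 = (t - 2)*(t - 1)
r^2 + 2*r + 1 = (r + 1)^2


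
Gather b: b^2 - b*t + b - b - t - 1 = b^2 - b*t - t - 1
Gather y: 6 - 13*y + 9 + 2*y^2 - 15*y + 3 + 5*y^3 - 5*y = 5*y^3 + 2*y^2 - 33*y + 18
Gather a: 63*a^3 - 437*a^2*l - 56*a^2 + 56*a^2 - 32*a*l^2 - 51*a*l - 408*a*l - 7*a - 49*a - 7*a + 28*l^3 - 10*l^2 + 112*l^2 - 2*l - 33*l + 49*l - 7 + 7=63*a^3 - 437*a^2*l + a*(-32*l^2 - 459*l - 63) + 28*l^3 + 102*l^2 + 14*l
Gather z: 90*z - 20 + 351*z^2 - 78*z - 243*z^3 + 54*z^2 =-243*z^3 + 405*z^2 + 12*z - 20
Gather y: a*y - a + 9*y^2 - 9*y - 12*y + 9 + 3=-a + 9*y^2 + y*(a - 21) + 12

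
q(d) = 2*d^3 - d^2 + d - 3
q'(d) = 6*d^2 - 2*d + 1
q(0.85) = -1.64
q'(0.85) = 3.64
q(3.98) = 111.23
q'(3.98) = 88.08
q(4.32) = 143.90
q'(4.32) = 104.33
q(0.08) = -2.93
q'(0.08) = 0.88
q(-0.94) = -6.48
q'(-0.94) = 8.18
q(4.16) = 127.84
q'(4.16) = 96.51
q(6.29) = 461.44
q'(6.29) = 225.80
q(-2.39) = -38.41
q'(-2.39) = 40.05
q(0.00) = -3.00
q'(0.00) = 1.00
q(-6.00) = -477.00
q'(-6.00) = 229.00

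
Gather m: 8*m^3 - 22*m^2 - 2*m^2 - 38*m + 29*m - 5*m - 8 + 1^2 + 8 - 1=8*m^3 - 24*m^2 - 14*m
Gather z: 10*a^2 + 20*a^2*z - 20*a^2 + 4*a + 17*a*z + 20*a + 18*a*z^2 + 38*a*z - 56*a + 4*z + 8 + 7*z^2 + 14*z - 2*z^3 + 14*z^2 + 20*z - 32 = -10*a^2 - 32*a - 2*z^3 + z^2*(18*a + 21) + z*(20*a^2 + 55*a + 38) - 24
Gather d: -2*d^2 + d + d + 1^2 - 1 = -2*d^2 + 2*d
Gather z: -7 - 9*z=-9*z - 7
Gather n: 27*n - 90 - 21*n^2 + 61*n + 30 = -21*n^2 + 88*n - 60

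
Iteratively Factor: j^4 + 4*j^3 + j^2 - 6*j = (j - 1)*(j^3 + 5*j^2 + 6*j) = j*(j - 1)*(j^2 + 5*j + 6) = j*(j - 1)*(j + 3)*(j + 2)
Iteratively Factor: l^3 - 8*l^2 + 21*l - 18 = (l - 2)*(l^2 - 6*l + 9) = (l - 3)*(l - 2)*(l - 3)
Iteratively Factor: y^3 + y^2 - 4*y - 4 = (y + 1)*(y^2 - 4) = (y + 1)*(y + 2)*(y - 2)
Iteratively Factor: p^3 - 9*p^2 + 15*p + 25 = (p - 5)*(p^2 - 4*p - 5) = (p - 5)*(p + 1)*(p - 5)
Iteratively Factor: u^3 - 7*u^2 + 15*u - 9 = (u - 3)*(u^2 - 4*u + 3) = (u - 3)^2*(u - 1)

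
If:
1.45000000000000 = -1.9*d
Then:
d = -0.76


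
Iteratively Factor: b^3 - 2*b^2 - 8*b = (b - 4)*(b^2 + 2*b) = b*(b - 4)*(b + 2)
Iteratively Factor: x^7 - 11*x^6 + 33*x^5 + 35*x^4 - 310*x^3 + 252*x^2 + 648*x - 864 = (x + 2)*(x^6 - 13*x^5 + 59*x^4 - 83*x^3 - 144*x^2 + 540*x - 432) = (x - 3)*(x + 2)*(x^5 - 10*x^4 + 29*x^3 + 4*x^2 - 132*x + 144) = (x - 3)^2*(x + 2)*(x^4 - 7*x^3 + 8*x^2 + 28*x - 48) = (x - 3)^3*(x + 2)*(x^3 - 4*x^2 - 4*x + 16) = (x - 4)*(x - 3)^3*(x + 2)*(x^2 - 4) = (x - 4)*(x - 3)^3*(x + 2)^2*(x - 2)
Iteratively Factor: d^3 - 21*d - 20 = (d + 1)*(d^2 - d - 20) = (d + 1)*(d + 4)*(d - 5)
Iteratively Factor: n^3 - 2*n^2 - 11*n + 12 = (n + 3)*(n^2 - 5*n + 4) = (n - 4)*(n + 3)*(n - 1)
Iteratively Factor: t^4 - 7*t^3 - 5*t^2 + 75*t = (t + 3)*(t^3 - 10*t^2 + 25*t) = (t - 5)*(t + 3)*(t^2 - 5*t) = t*(t - 5)*(t + 3)*(t - 5)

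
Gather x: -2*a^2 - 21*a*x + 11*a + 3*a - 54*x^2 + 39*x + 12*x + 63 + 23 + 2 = -2*a^2 + 14*a - 54*x^2 + x*(51 - 21*a) + 88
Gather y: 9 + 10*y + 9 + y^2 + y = y^2 + 11*y + 18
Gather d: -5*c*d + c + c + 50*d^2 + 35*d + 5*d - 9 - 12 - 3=2*c + 50*d^2 + d*(40 - 5*c) - 24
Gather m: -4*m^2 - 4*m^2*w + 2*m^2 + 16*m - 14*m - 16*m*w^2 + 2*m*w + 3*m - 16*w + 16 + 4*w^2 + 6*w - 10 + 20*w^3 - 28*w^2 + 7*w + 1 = m^2*(-4*w - 2) + m*(-16*w^2 + 2*w + 5) + 20*w^3 - 24*w^2 - 3*w + 7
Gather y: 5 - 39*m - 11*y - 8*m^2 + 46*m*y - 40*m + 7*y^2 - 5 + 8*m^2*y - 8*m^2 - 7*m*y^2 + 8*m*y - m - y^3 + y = -16*m^2 - 80*m - y^3 + y^2*(7 - 7*m) + y*(8*m^2 + 54*m - 10)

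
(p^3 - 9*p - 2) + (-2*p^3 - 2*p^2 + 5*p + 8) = -p^3 - 2*p^2 - 4*p + 6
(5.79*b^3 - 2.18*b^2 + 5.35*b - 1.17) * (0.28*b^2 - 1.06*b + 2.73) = 1.6212*b^5 - 6.7478*b^4 + 19.6155*b^3 - 11.95*b^2 + 15.8457*b - 3.1941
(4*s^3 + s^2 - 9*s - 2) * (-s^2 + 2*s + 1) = -4*s^5 + 7*s^4 + 15*s^3 - 15*s^2 - 13*s - 2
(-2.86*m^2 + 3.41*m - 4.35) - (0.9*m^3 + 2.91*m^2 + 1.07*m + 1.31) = -0.9*m^3 - 5.77*m^2 + 2.34*m - 5.66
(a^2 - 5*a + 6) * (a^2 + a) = a^4 - 4*a^3 + a^2 + 6*a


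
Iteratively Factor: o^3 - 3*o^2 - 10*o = (o - 5)*(o^2 + 2*o) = o*(o - 5)*(o + 2)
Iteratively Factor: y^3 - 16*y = (y - 4)*(y^2 + 4*y) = y*(y - 4)*(y + 4)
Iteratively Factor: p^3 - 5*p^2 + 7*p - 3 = (p - 3)*(p^2 - 2*p + 1) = (p - 3)*(p - 1)*(p - 1)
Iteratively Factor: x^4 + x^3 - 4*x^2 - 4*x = (x + 1)*(x^3 - 4*x) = (x - 2)*(x + 1)*(x^2 + 2*x) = x*(x - 2)*(x + 1)*(x + 2)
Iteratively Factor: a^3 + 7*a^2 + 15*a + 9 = (a + 3)*(a^2 + 4*a + 3) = (a + 1)*(a + 3)*(a + 3)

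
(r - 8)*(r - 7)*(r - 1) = r^3 - 16*r^2 + 71*r - 56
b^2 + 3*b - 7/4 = (b - 1/2)*(b + 7/2)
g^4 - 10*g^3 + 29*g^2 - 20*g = g*(g - 5)*(g - 4)*(g - 1)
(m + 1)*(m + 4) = m^2 + 5*m + 4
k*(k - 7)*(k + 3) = k^3 - 4*k^2 - 21*k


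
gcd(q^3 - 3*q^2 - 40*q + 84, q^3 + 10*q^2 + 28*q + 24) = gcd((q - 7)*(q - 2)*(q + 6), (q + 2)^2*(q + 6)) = q + 6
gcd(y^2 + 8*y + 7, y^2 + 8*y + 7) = y^2 + 8*y + 7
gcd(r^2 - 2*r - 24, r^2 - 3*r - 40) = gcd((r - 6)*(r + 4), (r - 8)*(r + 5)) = 1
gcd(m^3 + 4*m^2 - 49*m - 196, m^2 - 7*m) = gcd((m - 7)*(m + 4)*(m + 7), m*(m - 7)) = m - 7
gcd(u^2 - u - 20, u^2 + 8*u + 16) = u + 4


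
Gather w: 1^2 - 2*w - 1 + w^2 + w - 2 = w^2 - w - 2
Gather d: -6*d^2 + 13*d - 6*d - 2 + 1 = -6*d^2 + 7*d - 1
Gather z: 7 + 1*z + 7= z + 14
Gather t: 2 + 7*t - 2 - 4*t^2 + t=-4*t^2 + 8*t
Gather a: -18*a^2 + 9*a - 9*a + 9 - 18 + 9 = -18*a^2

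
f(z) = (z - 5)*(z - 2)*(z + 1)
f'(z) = (z - 5)*(z - 2) + (z - 5)*(z + 1) + (z - 2)*(z + 1) = 3*z^2 - 12*z + 3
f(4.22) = -9.04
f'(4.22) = 5.79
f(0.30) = 10.39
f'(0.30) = -0.33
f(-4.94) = -271.80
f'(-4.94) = 135.49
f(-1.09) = -1.69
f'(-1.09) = 19.64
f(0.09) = 10.22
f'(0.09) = 1.94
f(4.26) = -8.80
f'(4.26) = 6.32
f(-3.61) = -126.07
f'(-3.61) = 85.42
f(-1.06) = -1.11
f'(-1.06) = 19.09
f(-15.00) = -4760.00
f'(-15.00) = 858.00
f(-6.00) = -440.00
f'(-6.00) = 183.00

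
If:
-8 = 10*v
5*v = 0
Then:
No Solution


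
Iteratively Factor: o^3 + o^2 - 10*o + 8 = (o - 1)*(o^2 + 2*o - 8) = (o - 1)*(o + 4)*(o - 2)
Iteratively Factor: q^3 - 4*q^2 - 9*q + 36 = (q - 3)*(q^2 - q - 12) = (q - 4)*(q - 3)*(q + 3)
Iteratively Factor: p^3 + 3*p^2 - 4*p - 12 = (p + 2)*(p^2 + p - 6) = (p + 2)*(p + 3)*(p - 2)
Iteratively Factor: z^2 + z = (z + 1)*(z)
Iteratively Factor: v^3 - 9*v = (v - 3)*(v^2 + 3*v) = v*(v - 3)*(v + 3)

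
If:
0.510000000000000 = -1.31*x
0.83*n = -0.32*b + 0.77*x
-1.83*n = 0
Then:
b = -0.94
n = 0.00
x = -0.39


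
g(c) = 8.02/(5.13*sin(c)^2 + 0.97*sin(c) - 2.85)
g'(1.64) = 0.60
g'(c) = 8.02*(-10.26*sin(c)*cos(c) - 0.97*cos(c))/(5.13*sin(c)^2 + 0.97*sin(c) - 2.85)^2 = -(82.2852*sin(c) + 7.7794)*cos(c)/(5.13*sin(c)^2 + 0.97*sin(c) - 2.85)^2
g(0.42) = -5.01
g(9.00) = -5.08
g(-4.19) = 4.35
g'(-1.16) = 82.41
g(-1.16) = 14.01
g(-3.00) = -2.78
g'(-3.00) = -0.46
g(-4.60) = 2.52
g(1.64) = 2.49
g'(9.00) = 15.24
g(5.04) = 9.66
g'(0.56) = -55.41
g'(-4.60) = 0.99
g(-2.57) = -4.28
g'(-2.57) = -8.80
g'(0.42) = -14.71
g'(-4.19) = 11.61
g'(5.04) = 32.72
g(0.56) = -9.04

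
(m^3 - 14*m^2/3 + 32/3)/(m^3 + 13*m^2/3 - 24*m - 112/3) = (m - 2)/(m + 7)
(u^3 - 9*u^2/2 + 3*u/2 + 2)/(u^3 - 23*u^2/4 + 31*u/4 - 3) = 2*(2*u + 1)/(4*u - 3)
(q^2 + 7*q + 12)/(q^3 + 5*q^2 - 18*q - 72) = (q + 4)/(q^2 + 2*q - 24)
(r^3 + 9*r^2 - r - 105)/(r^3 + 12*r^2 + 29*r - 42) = (r^2 + 2*r - 15)/(r^2 + 5*r - 6)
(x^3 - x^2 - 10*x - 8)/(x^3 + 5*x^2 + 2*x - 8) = (x^2 - 3*x - 4)/(x^2 + 3*x - 4)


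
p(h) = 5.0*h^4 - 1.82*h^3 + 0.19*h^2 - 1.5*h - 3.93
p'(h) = 20.0*h^3 - 5.46*h^2 + 0.38*h - 1.5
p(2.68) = 216.32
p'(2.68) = 345.28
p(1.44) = 10.37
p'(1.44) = 47.45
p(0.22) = -4.26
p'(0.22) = -1.47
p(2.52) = 166.01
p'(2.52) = 284.84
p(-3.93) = 1308.10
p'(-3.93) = -1301.29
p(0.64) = -4.45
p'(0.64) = 1.75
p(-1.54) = 33.60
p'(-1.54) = -88.08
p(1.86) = 42.07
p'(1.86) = 109.01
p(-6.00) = 6885.03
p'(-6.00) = -4520.34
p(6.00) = 6080.79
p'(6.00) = 4124.22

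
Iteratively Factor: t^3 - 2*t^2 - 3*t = (t + 1)*(t^2 - 3*t) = t*(t + 1)*(t - 3)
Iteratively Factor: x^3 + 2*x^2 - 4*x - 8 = (x + 2)*(x^2 - 4) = (x + 2)^2*(x - 2)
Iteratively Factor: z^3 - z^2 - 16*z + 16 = (z - 4)*(z^2 + 3*z - 4) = (z - 4)*(z - 1)*(z + 4)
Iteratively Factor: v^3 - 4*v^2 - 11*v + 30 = (v - 5)*(v^2 + v - 6) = (v - 5)*(v - 2)*(v + 3)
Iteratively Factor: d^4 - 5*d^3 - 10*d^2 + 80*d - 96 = (d - 4)*(d^3 - d^2 - 14*d + 24) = (d - 4)*(d - 3)*(d^2 + 2*d - 8) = (d - 4)*(d - 3)*(d - 2)*(d + 4)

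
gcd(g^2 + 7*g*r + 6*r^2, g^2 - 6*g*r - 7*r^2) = g + r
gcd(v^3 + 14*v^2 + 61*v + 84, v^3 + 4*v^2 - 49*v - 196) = v^2 + 11*v + 28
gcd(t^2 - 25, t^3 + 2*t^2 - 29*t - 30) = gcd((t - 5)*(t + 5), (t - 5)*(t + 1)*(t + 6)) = t - 5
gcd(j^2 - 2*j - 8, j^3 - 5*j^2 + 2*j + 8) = j - 4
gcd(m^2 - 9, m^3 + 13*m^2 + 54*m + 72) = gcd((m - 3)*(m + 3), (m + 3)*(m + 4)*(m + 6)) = m + 3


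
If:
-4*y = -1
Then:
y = 1/4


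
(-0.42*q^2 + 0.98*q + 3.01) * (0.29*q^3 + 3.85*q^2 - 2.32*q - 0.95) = -0.1218*q^5 - 1.3328*q^4 + 5.6203*q^3 + 9.7139*q^2 - 7.9142*q - 2.8595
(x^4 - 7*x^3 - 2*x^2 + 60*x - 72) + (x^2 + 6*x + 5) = x^4 - 7*x^3 - x^2 + 66*x - 67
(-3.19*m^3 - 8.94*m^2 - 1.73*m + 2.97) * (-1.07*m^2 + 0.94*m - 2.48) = 3.4133*m^5 + 6.5672*m^4 + 1.3587*m^3 + 17.3671*m^2 + 7.0822*m - 7.3656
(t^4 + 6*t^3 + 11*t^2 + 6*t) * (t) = t^5 + 6*t^4 + 11*t^3 + 6*t^2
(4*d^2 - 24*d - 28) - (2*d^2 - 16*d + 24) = 2*d^2 - 8*d - 52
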